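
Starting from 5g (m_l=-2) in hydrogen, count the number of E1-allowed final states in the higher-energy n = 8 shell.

E1 requires Δl = ±1, so l_f ∈ {3, 5}; with 0 ≤ l_f ≤ n_f−1 = 7, the allowed l_f values are {3, 5}.
For l_f = 3: m_f ∈ {m_i−1, m_i, m_i+1} ∩ [−3, 3] = {-3, -2, -1} → 3 states.
For l_f = 5: m_f ∈ {m_i−1, m_i, m_i+1} ∩ [−5, 5] = {-3, -2, -1} → 3 states.
Total: 6.

6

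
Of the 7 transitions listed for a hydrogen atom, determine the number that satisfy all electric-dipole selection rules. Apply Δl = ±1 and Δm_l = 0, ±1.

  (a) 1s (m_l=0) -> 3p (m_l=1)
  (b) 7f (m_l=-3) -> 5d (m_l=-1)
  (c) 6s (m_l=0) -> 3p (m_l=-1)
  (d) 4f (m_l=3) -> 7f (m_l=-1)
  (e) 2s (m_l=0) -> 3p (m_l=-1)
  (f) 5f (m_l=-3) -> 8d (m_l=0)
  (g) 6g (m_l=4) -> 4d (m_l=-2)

3

(a) allowed
(b) forbidden — Δm_l = +2 (E1 requires Δm_l = 0, ±1)
(c) allowed
(d) forbidden — Δl = +0 (E1 requires Δl = ±1); Δm_l = -4 (E1 requires Δm_l = 0, ±1)
(e) allowed
(f) forbidden — Δm_l = +3 (E1 requires Δm_l = 0, ±1)
(g) forbidden — Δl = -2 (E1 requires Δl = ±1); Δm_l = -6 (E1 requires Δm_l = 0, ±1)
Total allowed: 3 of 7.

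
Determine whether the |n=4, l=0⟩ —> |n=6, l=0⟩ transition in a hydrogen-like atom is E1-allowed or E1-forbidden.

forbidden

l: 0 → 0 (Δl = +0). Δl = ±1 violated.
The transition is electric-dipole forbidden.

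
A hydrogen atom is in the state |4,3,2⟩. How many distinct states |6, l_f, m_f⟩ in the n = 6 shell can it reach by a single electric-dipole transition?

E1 requires Δl = ±1, so l_f ∈ {2, 4}; with 0 ≤ l_f ≤ n_f−1 = 5, the allowed l_f values are {2, 4}.
For l_f = 2: m_f ∈ {m_i−1, m_i, m_i+1} ∩ [−2, 2] = {1, 2} → 2 states.
For l_f = 4: m_f ∈ {m_i−1, m_i, m_i+1} ∩ [−4, 4] = {1, 2, 3} → 3 states.
Total: 5.

5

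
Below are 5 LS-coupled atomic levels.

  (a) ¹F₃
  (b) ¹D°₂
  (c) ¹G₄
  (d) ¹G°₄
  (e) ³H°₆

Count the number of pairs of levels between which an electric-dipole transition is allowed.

(a)–(b): allowed.
(a)–(c): forbidden (parity).
(a)–(d): allowed.
(a)–(e): forbidden (ΔS, ΔL, ΔJ).
(b)–(c): forbidden (ΔL, ΔJ).
(b)–(d): forbidden (parity, ΔL, ΔJ).
(b)–(e): forbidden (parity, ΔS, ΔL, ΔJ).
(c)–(d): allowed.
(c)–(e): forbidden (ΔS, ΔJ).
(d)–(e): forbidden (parity, ΔS, ΔJ).
Allowed pairs: 3 of 10.

3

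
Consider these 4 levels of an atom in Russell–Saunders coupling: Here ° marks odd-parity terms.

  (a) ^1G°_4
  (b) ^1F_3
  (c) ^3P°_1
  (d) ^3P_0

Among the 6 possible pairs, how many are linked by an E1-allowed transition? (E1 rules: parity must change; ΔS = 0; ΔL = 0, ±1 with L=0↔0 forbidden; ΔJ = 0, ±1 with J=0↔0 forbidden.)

(a)–(b): allowed.
(a)–(c): forbidden (parity, ΔS, ΔL, ΔJ).
(a)–(d): forbidden (ΔS, ΔL, ΔJ).
(b)–(c): forbidden (ΔS, ΔL, ΔJ).
(b)–(d): forbidden (parity, ΔS, ΔL, ΔJ).
(c)–(d): allowed.
Allowed pairs: 2 of 6.

2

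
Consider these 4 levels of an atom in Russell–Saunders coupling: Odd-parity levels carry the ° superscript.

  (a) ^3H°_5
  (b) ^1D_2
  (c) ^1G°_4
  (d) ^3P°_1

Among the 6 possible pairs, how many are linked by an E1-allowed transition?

0

(a)–(b): forbidden (ΔS, ΔL, ΔJ).
(a)–(c): forbidden (parity, ΔS).
(a)–(d): forbidden (parity, ΔL, ΔJ).
(b)–(c): forbidden (ΔL, ΔJ).
(b)–(d): forbidden (ΔS).
(c)–(d): forbidden (parity, ΔS, ΔL, ΔJ).
Allowed pairs: 0 of 6.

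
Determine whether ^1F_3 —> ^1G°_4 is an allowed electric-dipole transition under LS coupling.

allowed

Parity must change: even → odd — ✓.
ΔS = 0: S: 0 → 0 — ✓.
ΔL = 0, ±1 (not L=0↔0): L: 3 → 4, ΔL = +1 — ✓.
ΔJ = 0, ±1 (not J=0↔0): J: 3 → 4, ΔJ = +1 — ✓.
All four E1 rules are satisfied.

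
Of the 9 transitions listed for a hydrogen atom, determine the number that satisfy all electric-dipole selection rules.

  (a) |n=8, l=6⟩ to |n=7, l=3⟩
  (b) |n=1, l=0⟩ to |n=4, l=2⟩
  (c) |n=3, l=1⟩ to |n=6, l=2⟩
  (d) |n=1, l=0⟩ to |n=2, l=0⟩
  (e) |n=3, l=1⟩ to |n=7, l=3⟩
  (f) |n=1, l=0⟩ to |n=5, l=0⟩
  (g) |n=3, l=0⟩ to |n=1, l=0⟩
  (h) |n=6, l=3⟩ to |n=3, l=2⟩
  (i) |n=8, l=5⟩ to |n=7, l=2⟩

2

(a) forbidden — Δl = -3 (E1 requires Δl = ±1)
(b) forbidden — Δl = +2 (E1 requires Δl = ±1)
(c) allowed
(d) forbidden — Δl = +0 (E1 requires Δl = ±1)
(e) forbidden — Δl = +2 (E1 requires Δl = ±1)
(f) forbidden — Δl = +0 (E1 requires Δl = ±1)
(g) forbidden — Δl = +0 (E1 requires Δl = ±1)
(h) allowed
(i) forbidden — Δl = -3 (E1 requires Δl = ±1)
Total allowed: 2 of 9.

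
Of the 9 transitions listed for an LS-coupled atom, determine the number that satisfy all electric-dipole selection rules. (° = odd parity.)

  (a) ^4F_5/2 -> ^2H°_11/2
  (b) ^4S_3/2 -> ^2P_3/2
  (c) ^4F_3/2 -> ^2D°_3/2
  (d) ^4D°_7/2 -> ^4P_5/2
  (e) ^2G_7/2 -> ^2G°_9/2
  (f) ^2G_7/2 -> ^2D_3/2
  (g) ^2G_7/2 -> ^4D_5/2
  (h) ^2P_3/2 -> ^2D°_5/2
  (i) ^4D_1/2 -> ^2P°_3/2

3

(a) forbidden (ΔS, ΔL, ΔJ fail)
(b) forbidden (parity, ΔS fail)
(c) forbidden (ΔS fails)
(d) allowed
(e) allowed
(f) forbidden (parity, ΔL, ΔJ fail)
(g) forbidden (parity, ΔS, ΔL fail)
(h) allowed
(i) forbidden (ΔS fails)
Total allowed: 3 of 9.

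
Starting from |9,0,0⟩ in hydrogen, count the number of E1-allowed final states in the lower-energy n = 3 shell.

E1 requires Δl = ±1, so l_f ∈ {-1, 1}; with 0 ≤ l_f ≤ n_f−1 = 2, the allowed l_f values are {1}.
For l_f = 1: m_f ∈ {m_i−1, m_i, m_i+1} ∩ [−1, 1] = {-1, 0, 1} → 3 states.
Total: 3.

3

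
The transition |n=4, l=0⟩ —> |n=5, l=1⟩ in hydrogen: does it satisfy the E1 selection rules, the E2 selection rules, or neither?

Δl = 1 − 0 = +1; l_i + l_f = 1.
E1 (Δl = ±1): satisfied.
E2 (Δl = 0,±2, l_i+l_f ≥ 2): not satisfied.

E1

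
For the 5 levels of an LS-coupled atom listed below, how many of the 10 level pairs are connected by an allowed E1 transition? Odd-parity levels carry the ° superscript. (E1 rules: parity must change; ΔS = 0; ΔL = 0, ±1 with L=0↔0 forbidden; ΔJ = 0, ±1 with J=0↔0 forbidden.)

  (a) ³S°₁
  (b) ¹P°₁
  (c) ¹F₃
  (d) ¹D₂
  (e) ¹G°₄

(a)–(b): forbidden (parity, ΔS).
(a)–(c): forbidden (ΔS, ΔL, ΔJ).
(a)–(d): forbidden (ΔS, ΔL).
(a)–(e): forbidden (parity, ΔS, ΔL, ΔJ).
(b)–(c): forbidden (ΔL, ΔJ).
(b)–(d): allowed.
(b)–(e): forbidden (parity, ΔL, ΔJ).
(c)–(d): forbidden (parity).
(c)–(e): allowed.
(d)–(e): forbidden (ΔL, ΔJ).
Allowed pairs: 2 of 10.

2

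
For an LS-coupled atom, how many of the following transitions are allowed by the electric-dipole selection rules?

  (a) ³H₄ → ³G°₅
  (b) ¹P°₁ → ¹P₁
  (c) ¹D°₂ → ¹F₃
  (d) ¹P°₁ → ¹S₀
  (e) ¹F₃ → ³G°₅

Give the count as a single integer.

(a) allowed
(b) allowed
(c) allowed
(d) allowed
(e) forbidden (ΔS, ΔJ fail)
Total allowed: 4 of 5.

4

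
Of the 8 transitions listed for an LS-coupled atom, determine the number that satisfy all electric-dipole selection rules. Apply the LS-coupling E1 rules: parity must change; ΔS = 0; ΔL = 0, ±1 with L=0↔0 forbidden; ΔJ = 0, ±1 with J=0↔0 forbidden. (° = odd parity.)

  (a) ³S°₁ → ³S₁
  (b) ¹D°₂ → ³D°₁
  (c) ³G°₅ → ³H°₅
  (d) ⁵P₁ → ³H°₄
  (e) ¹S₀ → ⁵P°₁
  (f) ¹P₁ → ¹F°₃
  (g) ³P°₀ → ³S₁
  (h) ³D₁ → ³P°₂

(a) forbidden (ΔL fails)
(b) forbidden (parity, ΔS fail)
(c) forbidden (parity fails)
(d) forbidden (ΔS, ΔL, ΔJ fail)
(e) forbidden (ΔS fails)
(f) forbidden (ΔL, ΔJ fail)
(g) allowed
(h) allowed
Total allowed: 2 of 8.

2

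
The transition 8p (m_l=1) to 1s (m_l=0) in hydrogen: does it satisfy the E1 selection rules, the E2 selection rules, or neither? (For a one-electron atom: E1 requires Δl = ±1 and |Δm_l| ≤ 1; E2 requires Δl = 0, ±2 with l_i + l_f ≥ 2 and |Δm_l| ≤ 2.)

E1

Δl = 0 − 1 = -1; l_i + l_f = 1.
Δm_l = -1.
E1 (Δl = ±1, |Δm_l| ≤ 1): satisfied.
E2 (Δl = 0,±2, l_i+l_f ≥ 2, |Δm_l| ≤ 2): not satisfied.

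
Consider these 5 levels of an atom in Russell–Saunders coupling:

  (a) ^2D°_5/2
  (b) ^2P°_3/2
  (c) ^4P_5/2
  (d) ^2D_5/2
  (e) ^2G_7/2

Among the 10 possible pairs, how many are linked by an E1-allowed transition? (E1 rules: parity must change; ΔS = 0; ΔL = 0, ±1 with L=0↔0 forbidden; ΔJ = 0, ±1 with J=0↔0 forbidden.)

2

(a)–(b): forbidden (parity).
(a)–(c): forbidden (ΔS).
(a)–(d): allowed.
(a)–(e): forbidden (ΔL).
(b)–(c): forbidden (ΔS).
(b)–(d): allowed.
(b)–(e): forbidden (ΔL, ΔJ).
(c)–(d): forbidden (parity, ΔS).
(c)–(e): forbidden (parity, ΔS, ΔL).
(d)–(e): forbidden (parity, ΔL).
Allowed pairs: 2 of 10.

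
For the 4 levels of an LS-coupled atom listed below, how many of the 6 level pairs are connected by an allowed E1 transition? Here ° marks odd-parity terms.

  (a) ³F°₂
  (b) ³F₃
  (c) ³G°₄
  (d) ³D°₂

(a)–(b): allowed.
(a)–(c): forbidden (parity, ΔJ).
(a)–(d): forbidden (parity).
(b)–(c): allowed.
(b)–(d): allowed.
(c)–(d): forbidden (parity, ΔL, ΔJ).
Allowed pairs: 3 of 6.

3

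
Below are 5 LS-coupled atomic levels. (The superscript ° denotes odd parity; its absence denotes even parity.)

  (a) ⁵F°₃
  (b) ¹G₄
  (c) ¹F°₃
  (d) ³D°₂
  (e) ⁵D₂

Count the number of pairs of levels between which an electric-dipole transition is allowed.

(a)–(b): forbidden (ΔS).
(a)–(c): forbidden (parity, ΔS).
(a)–(d): forbidden (parity, ΔS).
(a)–(e): allowed.
(b)–(c): allowed.
(b)–(d): forbidden (ΔS, ΔL, ΔJ).
(b)–(e): forbidden (parity, ΔS, ΔL, ΔJ).
(c)–(d): forbidden (parity, ΔS).
(c)–(e): forbidden (ΔS).
(d)–(e): forbidden (ΔS).
Allowed pairs: 2 of 10.

2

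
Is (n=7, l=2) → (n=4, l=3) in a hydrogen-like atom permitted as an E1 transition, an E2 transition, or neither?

E1

Δl = 3 − 2 = +1; l_i + l_f = 5.
E1 (Δl = ±1): satisfied.
E2 (Δl = 0,±2, l_i+l_f ≥ 2): not satisfied.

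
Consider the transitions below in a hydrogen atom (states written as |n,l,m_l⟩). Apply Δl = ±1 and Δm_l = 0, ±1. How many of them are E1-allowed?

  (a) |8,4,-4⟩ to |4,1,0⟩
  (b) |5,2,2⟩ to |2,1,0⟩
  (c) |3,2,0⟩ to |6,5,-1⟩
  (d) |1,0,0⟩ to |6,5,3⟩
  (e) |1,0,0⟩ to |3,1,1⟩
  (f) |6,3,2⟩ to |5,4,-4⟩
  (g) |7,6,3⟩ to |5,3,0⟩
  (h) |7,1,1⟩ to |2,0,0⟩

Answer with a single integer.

2

(a) forbidden — Δl = -3 (E1 requires Δl = ±1); Δm_l = +4 (E1 requires Δm_l = 0, ±1)
(b) forbidden — Δm_l = -2 (E1 requires Δm_l = 0, ±1)
(c) forbidden — Δl = +3 (E1 requires Δl = ±1)
(d) forbidden — Δl = +5 (E1 requires Δl = ±1); Δm_l = +3 (E1 requires Δm_l = 0, ±1)
(e) allowed
(f) forbidden — Δm_l = -6 (E1 requires Δm_l = 0, ±1)
(g) forbidden — Δl = -3 (E1 requires Δl = ±1); Δm_l = -3 (E1 requires Δm_l = 0, ±1)
(h) allowed
Total allowed: 2 of 8.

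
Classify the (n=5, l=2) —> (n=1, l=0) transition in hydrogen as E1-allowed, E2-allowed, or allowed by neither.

E2

Δl = 0 − 2 = -2; l_i + l_f = 2.
E1 (Δl = ±1): not satisfied.
E2 (Δl = 0,±2, l_i+l_f ≥ 2): satisfied.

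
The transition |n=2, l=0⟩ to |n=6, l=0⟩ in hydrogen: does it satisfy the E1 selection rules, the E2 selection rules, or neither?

Δl = 0 − 0 = +0; l_i + l_f = 0.
E1 (Δl = ±1): not satisfied.
E2 (Δl = 0,±2, l_i+l_f ≥ 2): not satisfied.

neither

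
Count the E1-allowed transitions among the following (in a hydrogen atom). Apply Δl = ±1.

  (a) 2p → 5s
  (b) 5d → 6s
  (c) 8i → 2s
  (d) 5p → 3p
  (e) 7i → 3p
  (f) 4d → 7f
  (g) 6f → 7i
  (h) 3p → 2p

2

(a) allowed
(b) forbidden — Δl = -2 (E1 requires Δl = ±1)
(c) forbidden — Δl = -6 (E1 requires Δl = ±1)
(d) forbidden — Δl = +0 (E1 requires Δl = ±1)
(e) forbidden — Δl = -5 (E1 requires Δl = ±1)
(f) allowed
(g) forbidden — Δl = +3 (E1 requires Δl = ±1)
(h) forbidden — Δl = +0 (E1 requires Δl = ±1)
Total allowed: 2 of 8.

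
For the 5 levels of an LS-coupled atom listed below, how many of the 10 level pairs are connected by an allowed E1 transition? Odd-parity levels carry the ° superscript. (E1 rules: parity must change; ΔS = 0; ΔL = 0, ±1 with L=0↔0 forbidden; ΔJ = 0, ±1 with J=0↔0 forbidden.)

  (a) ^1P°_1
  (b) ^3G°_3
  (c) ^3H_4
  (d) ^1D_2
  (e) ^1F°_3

(a)–(b): forbidden (parity, ΔS, ΔL, ΔJ).
(a)–(c): forbidden (ΔS, ΔL, ΔJ).
(a)–(d): allowed.
(a)–(e): forbidden (parity, ΔL, ΔJ).
(b)–(c): allowed.
(b)–(d): forbidden (ΔS, ΔL).
(b)–(e): forbidden (parity, ΔS).
(c)–(d): forbidden (parity, ΔS, ΔL, ΔJ).
(c)–(e): forbidden (ΔS, ΔL).
(d)–(e): allowed.
Allowed pairs: 3 of 10.

3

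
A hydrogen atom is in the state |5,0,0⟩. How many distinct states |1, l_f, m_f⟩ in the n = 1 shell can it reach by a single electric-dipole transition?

E1 requires l_f ∈ {-1, 1}, but neither lies in [0, 0], so no final state is reachable.
Total: 0.

0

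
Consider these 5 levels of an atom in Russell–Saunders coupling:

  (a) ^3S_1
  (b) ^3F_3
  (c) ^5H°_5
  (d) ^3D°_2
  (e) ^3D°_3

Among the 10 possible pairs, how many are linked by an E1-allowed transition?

2

(a)–(b): forbidden (parity, ΔL, ΔJ).
(a)–(c): forbidden (ΔS, ΔL, ΔJ).
(a)–(d): forbidden (ΔL).
(a)–(e): forbidden (ΔL, ΔJ).
(b)–(c): forbidden (ΔS, ΔL, ΔJ).
(b)–(d): allowed.
(b)–(e): allowed.
(c)–(d): forbidden (parity, ΔS, ΔL, ΔJ).
(c)–(e): forbidden (parity, ΔS, ΔL, ΔJ).
(d)–(e): forbidden (parity).
Allowed pairs: 2 of 10.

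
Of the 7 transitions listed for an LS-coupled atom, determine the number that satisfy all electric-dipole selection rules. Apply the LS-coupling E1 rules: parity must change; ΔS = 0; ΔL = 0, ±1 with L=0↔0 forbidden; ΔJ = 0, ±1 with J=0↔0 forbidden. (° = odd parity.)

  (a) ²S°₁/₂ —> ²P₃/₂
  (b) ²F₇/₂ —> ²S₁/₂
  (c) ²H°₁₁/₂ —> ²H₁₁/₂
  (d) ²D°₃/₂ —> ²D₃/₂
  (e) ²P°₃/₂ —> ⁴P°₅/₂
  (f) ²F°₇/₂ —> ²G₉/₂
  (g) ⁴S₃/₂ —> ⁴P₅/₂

(a) allowed
(b) forbidden (parity, ΔL, ΔJ fail)
(c) allowed
(d) allowed
(e) forbidden (parity, ΔS fail)
(f) allowed
(g) forbidden (parity fails)
Total allowed: 4 of 7.

4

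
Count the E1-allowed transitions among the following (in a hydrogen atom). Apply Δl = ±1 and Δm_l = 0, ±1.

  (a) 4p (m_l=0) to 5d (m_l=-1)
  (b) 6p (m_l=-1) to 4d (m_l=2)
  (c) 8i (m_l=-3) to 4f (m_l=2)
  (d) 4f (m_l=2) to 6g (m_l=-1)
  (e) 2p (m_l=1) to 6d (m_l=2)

(a) allowed
(b) forbidden — Δm_l = +3 (E1 requires Δm_l = 0, ±1)
(c) forbidden — Δl = -3 (E1 requires Δl = ±1); Δm_l = +5 (E1 requires Δm_l = 0, ±1)
(d) forbidden — Δm_l = -3 (E1 requires Δm_l = 0, ±1)
(e) allowed
Total allowed: 2 of 5.

2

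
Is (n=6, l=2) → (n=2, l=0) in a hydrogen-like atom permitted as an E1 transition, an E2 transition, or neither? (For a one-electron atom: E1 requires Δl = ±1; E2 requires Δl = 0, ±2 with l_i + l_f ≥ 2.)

Δl = 0 − 2 = -2; l_i + l_f = 2.
E1 (Δl = ±1): not satisfied.
E2 (Δl = 0,±2, l_i+l_f ≥ 2): satisfied.

E2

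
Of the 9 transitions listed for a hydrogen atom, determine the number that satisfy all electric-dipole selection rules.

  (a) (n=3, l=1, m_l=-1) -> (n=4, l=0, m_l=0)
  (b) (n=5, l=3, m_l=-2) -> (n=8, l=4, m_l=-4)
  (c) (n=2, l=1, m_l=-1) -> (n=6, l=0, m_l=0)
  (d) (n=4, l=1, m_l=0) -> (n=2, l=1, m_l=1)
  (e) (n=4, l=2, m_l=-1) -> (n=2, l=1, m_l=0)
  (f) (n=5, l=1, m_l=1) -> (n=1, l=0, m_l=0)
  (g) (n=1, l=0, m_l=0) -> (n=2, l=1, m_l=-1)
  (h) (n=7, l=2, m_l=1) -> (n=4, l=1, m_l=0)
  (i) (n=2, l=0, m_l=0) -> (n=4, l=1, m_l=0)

(a) allowed
(b) forbidden — Δm_l = -2 (E1 requires Δm_l = 0, ±1)
(c) allowed
(d) forbidden — Δl = +0 (E1 requires Δl = ±1)
(e) allowed
(f) allowed
(g) allowed
(h) allowed
(i) allowed
Total allowed: 7 of 9.

7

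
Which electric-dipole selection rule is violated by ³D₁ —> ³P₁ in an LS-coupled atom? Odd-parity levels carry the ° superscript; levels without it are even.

parity

Parity must change: even → even — ✗.
ΔS = 0: S: 1 → 1 — ✓.
ΔL = 0, ±1 (not L=0↔0): L: 2 → 1, ΔL = -1 — ✓.
ΔJ = 0, ±1 (not J=0↔0): J: 1 → 1, ΔJ = +0 — ✓.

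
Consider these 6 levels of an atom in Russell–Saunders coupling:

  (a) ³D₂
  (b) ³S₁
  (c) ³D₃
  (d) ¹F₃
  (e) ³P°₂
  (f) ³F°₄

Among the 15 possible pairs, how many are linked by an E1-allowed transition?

4

(a)–(b): forbidden (parity, ΔL).
(a)–(c): forbidden (parity).
(a)–(d): forbidden (parity, ΔS).
(a)–(e): allowed.
(a)–(f): forbidden (ΔJ).
(b)–(c): forbidden (parity, ΔL, ΔJ).
(b)–(d): forbidden (parity, ΔS, ΔL, ΔJ).
(b)–(e): allowed.
(b)–(f): forbidden (ΔL, ΔJ).
(c)–(d): forbidden (parity, ΔS).
(c)–(e): allowed.
(c)–(f): allowed.
(d)–(e): forbidden (ΔS, ΔL).
(d)–(f): forbidden (ΔS).
(e)–(f): forbidden (parity, ΔL, ΔJ).
Allowed pairs: 4 of 15.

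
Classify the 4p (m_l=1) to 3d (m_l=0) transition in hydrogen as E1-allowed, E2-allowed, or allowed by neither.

E1

Δl = 2 − 1 = +1; l_i + l_f = 3.
Δm_l = -1.
E1 (Δl = ±1, |Δm_l| ≤ 1): satisfied.
E2 (Δl = 0,±2, l_i+l_f ≥ 2, |Δm_l| ≤ 2): not satisfied.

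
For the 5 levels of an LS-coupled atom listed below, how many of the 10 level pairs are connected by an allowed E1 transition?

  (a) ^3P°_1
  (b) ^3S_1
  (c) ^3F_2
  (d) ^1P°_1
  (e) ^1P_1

2

(a)–(b): allowed.
(a)–(c): forbidden (ΔL).
(a)–(d): forbidden (parity, ΔS).
(a)–(e): forbidden (ΔS).
(b)–(c): forbidden (parity, ΔL).
(b)–(d): forbidden (ΔS).
(b)–(e): forbidden (parity, ΔS).
(c)–(d): forbidden (ΔS, ΔL).
(c)–(e): forbidden (parity, ΔS, ΔL).
(d)–(e): allowed.
Allowed pairs: 2 of 10.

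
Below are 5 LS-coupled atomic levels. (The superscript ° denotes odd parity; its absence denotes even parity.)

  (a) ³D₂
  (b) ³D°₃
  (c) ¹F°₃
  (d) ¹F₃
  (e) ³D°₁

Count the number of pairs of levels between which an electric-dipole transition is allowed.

3

(a)–(b): allowed.
(a)–(c): forbidden (ΔS).
(a)–(d): forbidden (parity, ΔS).
(a)–(e): allowed.
(b)–(c): forbidden (parity, ΔS).
(b)–(d): forbidden (ΔS).
(b)–(e): forbidden (parity, ΔJ).
(c)–(d): allowed.
(c)–(e): forbidden (parity, ΔS, ΔJ).
(d)–(e): forbidden (ΔS, ΔJ).
Allowed pairs: 3 of 10.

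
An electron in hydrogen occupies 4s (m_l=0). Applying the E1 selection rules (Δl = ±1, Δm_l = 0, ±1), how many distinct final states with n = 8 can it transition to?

3

E1 requires Δl = ±1, so l_f ∈ {-1, 1}; with 0 ≤ l_f ≤ n_f−1 = 7, the allowed l_f values are {1}.
For l_f = 1: m_f ∈ {m_i−1, m_i, m_i+1} ∩ [−1, 1] = {-1, 0, 1} → 3 states.
Total: 3.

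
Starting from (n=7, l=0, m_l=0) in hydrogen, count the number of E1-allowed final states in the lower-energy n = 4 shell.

3

E1 requires Δl = ±1, so l_f ∈ {-1, 1}; with 0 ≤ l_f ≤ n_f−1 = 3, the allowed l_f values are {1}.
For l_f = 1: m_f ∈ {m_i−1, m_i, m_i+1} ∩ [−1, 1] = {-1, 0, 1} → 3 states.
Total: 3.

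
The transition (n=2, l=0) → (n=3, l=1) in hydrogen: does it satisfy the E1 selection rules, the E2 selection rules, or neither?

Δl = 1 − 0 = +1; l_i + l_f = 1.
E1 (Δl = ±1): satisfied.
E2 (Δl = 0,±2, l_i+l_f ≥ 2): not satisfied.

E1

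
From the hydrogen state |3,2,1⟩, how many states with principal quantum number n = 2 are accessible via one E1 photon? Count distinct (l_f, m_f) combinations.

2

E1 requires Δl = ±1, so l_f ∈ {1, 3}; with 0 ≤ l_f ≤ n_f−1 = 1, the allowed l_f values are {1}.
For l_f = 1: m_f ∈ {m_i−1, m_i, m_i+1} ∩ [−1, 1] = {0, 1} → 2 states.
Total: 2.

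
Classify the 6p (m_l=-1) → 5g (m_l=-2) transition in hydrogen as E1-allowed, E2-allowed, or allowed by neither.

neither

Δl = 4 − 1 = +3; l_i + l_f = 5.
Δm_l = -1.
E1 (Δl = ±1, |Δm_l| ≤ 1): not satisfied.
E2 (Δl = 0,±2, l_i+l_f ≥ 2, |Δm_l| ≤ 2): not satisfied.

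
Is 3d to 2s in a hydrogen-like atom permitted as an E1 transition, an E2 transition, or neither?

E2

Δl = 0 − 2 = -2; l_i + l_f = 2.
E1 (Δl = ±1): not satisfied.
E2 (Δl = 0,±2, l_i+l_f ≥ 2): satisfied.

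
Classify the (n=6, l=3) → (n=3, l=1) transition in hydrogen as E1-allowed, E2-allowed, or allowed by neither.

Δl = 1 − 3 = -2; l_i + l_f = 4.
E1 (Δl = ±1): not satisfied.
E2 (Δl = 0,±2, l_i+l_f ≥ 2): satisfied.

E2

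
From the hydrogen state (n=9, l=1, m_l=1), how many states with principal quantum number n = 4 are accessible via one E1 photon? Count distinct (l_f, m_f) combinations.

4

E1 requires Δl = ±1, so l_f ∈ {0, 2}; with 0 ≤ l_f ≤ n_f−1 = 3, the allowed l_f values are {0, 2}.
For l_f = 0: m_f ∈ {m_i−1, m_i, m_i+1} ∩ [−0, 0] = {0} → 1 state.
For l_f = 2: m_f ∈ {m_i−1, m_i, m_i+1} ∩ [−2, 2] = {0, 1, 2} → 3 states.
Total: 4.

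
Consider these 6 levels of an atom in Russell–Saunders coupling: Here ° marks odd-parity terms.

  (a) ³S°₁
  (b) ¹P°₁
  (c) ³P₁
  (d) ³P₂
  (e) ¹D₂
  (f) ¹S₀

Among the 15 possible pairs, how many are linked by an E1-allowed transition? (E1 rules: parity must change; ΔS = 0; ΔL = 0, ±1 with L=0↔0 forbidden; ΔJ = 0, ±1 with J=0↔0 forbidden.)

(a)–(b): forbidden (parity, ΔS).
(a)–(c): allowed.
(a)–(d): allowed.
(a)–(e): forbidden (ΔS, ΔL).
(a)–(f): forbidden (ΔS, ΔL).
(b)–(c): forbidden (ΔS).
(b)–(d): forbidden (ΔS).
(b)–(e): allowed.
(b)–(f): allowed.
(c)–(d): forbidden (parity).
(c)–(e): forbidden (parity, ΔS).
(c)–(f): forbidden (parity, ΔS).
(d)–(e): forbidden (parity, ΔS).
(d)–(f): forbidden (parity, ΔS, ΔJ).
(e)–(f): forbidden (parity, ΔL, ΔJ).
Allowed pairs: 4 of 15.

4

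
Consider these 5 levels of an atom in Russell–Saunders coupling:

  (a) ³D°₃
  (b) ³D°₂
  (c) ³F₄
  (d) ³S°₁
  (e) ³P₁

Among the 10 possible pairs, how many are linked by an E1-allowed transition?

(a)–(b): forbidden (parity).
(a)–(c): allowed.
(a)–(d): forbidden (parity, ΔL, ΔJ).
(a)–(e): forbidden (ΔJ).
(b)–(c): forbidden (ΔJ).
(b)–(d): forbidden (parity, ΔL).
(b)–(e): allowed.
(c)–(d): forbidden (ΔL, ΔJ).
(c)–(e): forbidden (parity, ΔL, ΔJ).
(d)–(e): allowed.
Allowed pairs: 3 of 10.

3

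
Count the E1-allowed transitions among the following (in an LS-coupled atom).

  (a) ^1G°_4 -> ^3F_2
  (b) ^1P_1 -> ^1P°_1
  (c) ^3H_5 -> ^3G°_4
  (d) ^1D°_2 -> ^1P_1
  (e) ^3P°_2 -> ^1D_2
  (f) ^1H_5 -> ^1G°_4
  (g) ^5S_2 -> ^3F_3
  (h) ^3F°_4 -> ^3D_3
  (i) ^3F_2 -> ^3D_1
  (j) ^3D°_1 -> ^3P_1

6

(a) forbidden (ΔS, ΔJ fail)
(b) allowed
(c) allowed
(d) allowed
(e) forbidden (ΔS fails)
(f) allowed
(g) forbidden (parity, ΔS, ΔL fail)
(h) allowed
(i) forbidden (parity fails)
(j) allowed
Total allowed: 6 of 10.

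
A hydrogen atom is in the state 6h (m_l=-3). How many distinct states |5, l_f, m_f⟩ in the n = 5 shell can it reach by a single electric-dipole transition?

E1 requires Δl = ±1, so l_f ∈ {4, 6}; with 0 ≤ l_f ≤ n_f−1 = 4, the allowed l_f values are {4}.
For l_f = 4: m_f ∈ {m_i−1, m_i, m_i+1} ∩ [−4, 4] = {-4, -3, -2} → 3 states.
Total: 3.

3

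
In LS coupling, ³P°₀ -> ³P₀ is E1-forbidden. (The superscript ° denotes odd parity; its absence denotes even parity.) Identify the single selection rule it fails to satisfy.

the J=0 ↔ J=0 exclusion

Initial level: S=1, L=1, J=0, parity odd. Final level: S=1, L=1, J=0, parity even.
Parity must change: odd → even — satisfied.
ΔS = 0: S: 1 → 1 — satisfied.
ΔL = 0, ±1 (not L=0↔0): L: 1 → 1, ΔL = +0 — satisfied.
ΔJ = 0, ±1 (not J=0↔0): J: 0 → 0, ΔJ = +0 — violated.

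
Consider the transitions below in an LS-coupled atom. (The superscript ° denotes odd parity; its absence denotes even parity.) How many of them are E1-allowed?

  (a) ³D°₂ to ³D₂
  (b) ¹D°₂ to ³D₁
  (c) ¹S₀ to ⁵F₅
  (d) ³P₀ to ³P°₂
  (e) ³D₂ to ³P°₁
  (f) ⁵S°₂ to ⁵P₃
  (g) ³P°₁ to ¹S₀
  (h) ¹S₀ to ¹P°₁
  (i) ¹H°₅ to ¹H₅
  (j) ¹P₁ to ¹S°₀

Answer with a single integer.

(a) allowed
(b) forbidden (ΔS fails)
(c) forbidden (parity, ΔS, ΔL, ΔJ fail)
(d) forbidden (ΔJ fails)
(e) allowed
(f) allowed
(g) forbidden (ΔS fails)
(h) allowed
(i) allowed
(j) allowed
Total allowed: 6 of 10.

6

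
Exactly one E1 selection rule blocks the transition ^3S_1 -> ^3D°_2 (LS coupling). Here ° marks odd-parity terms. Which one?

Reading off the term symbols: S 1→1, L 0→2, J 1→2, parity even→odd.
Parity must change: even → odd — passes.
ΔS = 0: S: 1 → 1 — passes.
ΔL = 0, ±1 (not L=0↔0): L: 0 → 2, ΔL = +2 — fails.
ΔJ = 0, ±1 (not J=0↔0): J: 1 → 2, ΔJ = +1 — passes.

the ΔL = 0, ±1 rule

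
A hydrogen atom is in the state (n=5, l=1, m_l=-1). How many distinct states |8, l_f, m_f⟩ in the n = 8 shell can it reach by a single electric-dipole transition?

4

E1 requires Δl = ±1, so l_f ∈ {0, 2}; with 0 ≤ l_f ≤ n_f−1 = 7, the allowed l_f values are {0, 2}.
For l_f = 0: m_f ∈ {m_i−1, m_i, m_i+1} ∩ [−0, 0] = {0} → 1 state.
For l_f = 2: m_f ∈ {m_i−1, m_i, m_i+1} ∩ [−2, 2] = {-2, -1, 0} → 3 states.
Total: 4.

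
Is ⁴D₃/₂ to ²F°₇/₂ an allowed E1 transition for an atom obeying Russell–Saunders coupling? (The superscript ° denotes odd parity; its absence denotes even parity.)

Parity must change: even → odd — passes.
ΔS = 0: S: 3/2 → 1/2 — fails.
ΔL = 0, ±1 (not L=0↔0): L: 2 → 3, ΔL = +1 — passes.
ΔJ = 0, ±1 (not J=0↔0): J: 3/2 → 7/2, ΔJ = +2 — fails.
Rule(s) violated: ΔS, ΔJ.

forbidden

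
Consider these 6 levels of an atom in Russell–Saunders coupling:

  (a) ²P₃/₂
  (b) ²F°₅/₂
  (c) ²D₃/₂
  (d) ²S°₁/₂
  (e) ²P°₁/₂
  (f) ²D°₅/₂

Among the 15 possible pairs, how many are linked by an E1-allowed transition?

6

(a)–(b): forbidden (ΔL).
(a)–(c): forbidden (parity).
(a)–(d): allowed.
(a)–(e): allowed.
(a)–(f): allowed.
(b)–(c): allowed.
(b)–(d): forbidden (parity, ΔL, ΔJ).
(b)–(e): forbidden (parity, ΔL, ΔJ).
(b)–(f): forbidden (parity).
(c)–(d): forbidden (ΔL).
(c)–(e): allowed.
(c)–(f): allowed.
(d)–(e): forbidden (parity).
(d)–(f): forbidden (parity, ΔL, ΔJ).
(e)–(f): forbidden (parity, ΔJ).
Allowed pairs: 6 of 15.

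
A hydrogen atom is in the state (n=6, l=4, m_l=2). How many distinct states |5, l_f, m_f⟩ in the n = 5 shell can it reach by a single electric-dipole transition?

3

E1 requires Δl = ±1, so l_f ∈ {3, 5}; with 0 ≤ l_f ≤ n_f−1 = 4, the allowed l_f values are {3}.
For l_f = 3: m_f ∈ {m_i−1, m_i, m_i+1} ∩ [−3, 3] = {1, 2, 3} → 3 states.
Total: 3.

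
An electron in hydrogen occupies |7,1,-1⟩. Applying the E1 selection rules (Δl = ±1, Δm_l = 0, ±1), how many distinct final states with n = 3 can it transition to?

4

E1 requires Δl = ±1, so l_f ∈ {0, 2}; with 0 ≤ l_f ≤ n_f−1 = 2, the allowed l_f values are {0, 2}.
For l_f = 0: m_f ∈ {m_i−1, m_i, m_i+1} ∩ [−0, 0] = {0} → 1 state.
For l_f = 2: m_f ∈ {m_i−1, m_i, m_i+1} ∩ [−2, 2] = {-2, -1, 0} → 3 states.
Total: 4.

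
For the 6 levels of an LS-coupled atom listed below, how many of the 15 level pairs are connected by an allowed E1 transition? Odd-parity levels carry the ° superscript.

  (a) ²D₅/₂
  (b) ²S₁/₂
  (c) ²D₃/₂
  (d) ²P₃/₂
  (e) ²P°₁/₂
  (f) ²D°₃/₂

6

(a)–(b): forbidden (parity, ΔL, ΔJ).
(a)–(c): forbidden (parity).
(a)–(d): forbidden (parity).
(a)–(e): forbidden (ΔJ).
(a)–(f): allowed.
(b)–(c): forbidden (parity, ΔL).
(b)–(d): forbidden (parity).
(b)–(e): allowed.
(b)–(f): forbidden (ΔL).
(c)–(d): forbidden (parity).
(c)–(e): allowed.
(c)–(f): allowed.
(d)–(e): allowed.
(d)–(f): allowed.
(e)–(f): forbidden (parity).
Allowed pairs: 6 of 15.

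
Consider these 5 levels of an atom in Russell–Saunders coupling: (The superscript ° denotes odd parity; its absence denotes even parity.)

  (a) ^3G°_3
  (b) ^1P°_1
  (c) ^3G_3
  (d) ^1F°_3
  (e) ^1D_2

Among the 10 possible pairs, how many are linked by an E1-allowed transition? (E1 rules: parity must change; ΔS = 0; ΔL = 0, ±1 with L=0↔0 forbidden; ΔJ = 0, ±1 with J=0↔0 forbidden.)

(a)–(b): forbidden (parity, ΔS, ΔL, ΔJ).
(a)–(c): allowed.
(a)–(d): forbidden (parity, ΔS).
(a)–(e): forbidden (ΔS, ΔL).
(b)–(c): forbidden (ΔS, ΔL, ΔJ).
(b)–(d): forbidden (parity, ΔL, ΔJ).
(b)–(e): allowed.
(c)–(d): forbidden (ΔS).
(c)–(e): forbidden (parity, ΔS, ΔL).
(d)–(e): allowed.
Allowed pairs: 3 of 10.

3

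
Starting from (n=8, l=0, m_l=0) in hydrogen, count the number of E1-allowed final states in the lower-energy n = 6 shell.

E1 requires Δl = ±1, so l_f ∈ {-1, 1}; with 0 ≤ l_f ≤ n_f−1 = 5, the allowed l_f values are {1}.
For l_f = 1: m_f ∈ {m_i−1, m_i, m_i+1} ∩ [−1, 1] = {-1, 0, 1} → 3 states.
Total: 3.

3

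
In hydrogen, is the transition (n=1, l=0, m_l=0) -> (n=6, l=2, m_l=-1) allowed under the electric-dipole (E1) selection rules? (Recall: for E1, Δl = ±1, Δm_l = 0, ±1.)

forbidden

l: 0 → 2 (Δl = +2). Δl = ±1 fails.
m_l: 0 → -1 (Δm_l = -1). |Δm_l| ≤ 1 ok.
The transition is electric-dipole forbidden.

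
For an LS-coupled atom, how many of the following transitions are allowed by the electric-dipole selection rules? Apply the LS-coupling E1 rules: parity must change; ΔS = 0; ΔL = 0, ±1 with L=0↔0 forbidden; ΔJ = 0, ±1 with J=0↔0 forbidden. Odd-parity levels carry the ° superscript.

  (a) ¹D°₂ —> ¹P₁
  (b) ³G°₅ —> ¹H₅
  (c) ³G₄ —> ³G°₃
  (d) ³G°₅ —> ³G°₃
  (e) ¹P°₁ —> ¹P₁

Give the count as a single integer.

3

(a) allowed
(b) forbidden (ΔS fails)
(c) allowed
(d) forbidden (parity, ΔJ fail)
(e) allowed
Total allowed: 3 of 5.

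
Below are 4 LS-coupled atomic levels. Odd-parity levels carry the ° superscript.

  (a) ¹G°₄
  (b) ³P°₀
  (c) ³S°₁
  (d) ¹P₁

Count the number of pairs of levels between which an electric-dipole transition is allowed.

0

(a)–(b): forbidden (parity, ΔS, ΔL, ΔJ).
(a)–(c): forbidden (parity, ΔS, ΔL, ΔJ).
(a)–(d): forbidden (ΔL, ΔJ).
(b)–(c): forbidden (parity).
(b)–(d): forbidden (ΔS).
(c)–(d): forbidden (ΔS).
Allowed pairs: 0 of 6.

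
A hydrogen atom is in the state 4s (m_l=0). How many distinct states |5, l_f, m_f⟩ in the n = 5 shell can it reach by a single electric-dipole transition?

E1 requires Δl = ±1, so l_f ∈ {-1, 1}; with 0 ≤ l_f ≤ n_f−1 = 4, the allowed l_f values are {1}.
For l_f = 1: m_f ∈ {m_i−1, m_i, m_i+1} ∩ [−1, 1] = {-1, 0, 1} → 3 states.
Total: 3.

3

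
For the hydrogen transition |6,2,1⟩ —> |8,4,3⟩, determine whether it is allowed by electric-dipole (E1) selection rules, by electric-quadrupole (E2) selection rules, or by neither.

Δl = 4 − 2 = +2; l_i + l_f = 6.
Δm_l = +2.
E1 (Δl = ±1, |Δm_l| ≤ 1): not satisfied.
E2 (Δl = 0,±2, l_i+l_f ≥ 2, |Δm_l| ≤ 2): satisfied.

E2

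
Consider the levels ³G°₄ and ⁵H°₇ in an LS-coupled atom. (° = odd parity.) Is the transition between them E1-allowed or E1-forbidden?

Reading off the term symbols: S 1→2, L 4→5, J 4→7, parity odd→odd.
Parity must change: odd → odd — violated.
ΔJ = 0, ±1 (not J=0↔0): J: 4 → 7, ΔJ = +3 — violated.
ΔL = 0, ±1 (not L=0↔0): L: 4 → 5, ΔL = +1 — satisfied.
ΔS = 0: S: 1 → 2 — violated.
Rule(s) violated: parity, ΔS, ΔJ.

forbidden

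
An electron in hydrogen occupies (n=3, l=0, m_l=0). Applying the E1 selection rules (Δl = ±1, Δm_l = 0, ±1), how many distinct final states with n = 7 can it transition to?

3

E1 requires Δl = ±1, so l_f ∈ {-1, 1}; with 0 ≤ l_f ≤ n_f−1 = 6, the allowed l_f values are {1}.
For l_f = 1: m_f ∈ {m_i−1, m_i, m_i+1} ∩ [−1, 1] = {-1, 0, 1} → 3 states.
Total: 3.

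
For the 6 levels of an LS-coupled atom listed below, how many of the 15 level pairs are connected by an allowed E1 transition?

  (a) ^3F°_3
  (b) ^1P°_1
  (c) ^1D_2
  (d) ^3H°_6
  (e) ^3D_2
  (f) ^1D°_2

3

(a)–(b): forbidden (parity, ΔS, ΔL, ΔJ).
(a)–(c): forbidden (ΔS).
(a)–(d): forbidden (parity, ΔL, ΔJ).
(a)–(e): allowed.
(a)–(f): forbidden (parity, ΔS).
(b)–(c): allowed.
(b)–(d): forbidden (parity, ΔS, ΔL, ΔJ).
(b)–(e): forbidden (ΔS).
(b)–(f): forbidden (parity).
(c)–(d): forbidden (ΔS, ΔL, ΔJ).
(c)–(e): forbidden (parity, ΔS).
(c)–(f): allowed.
(d)–(e): forbidden (ΔL, ΔJ).
(d)–(f): forbidden (parity, ΔS, ΔL, ΔJ).
(e)–(f): forbidden (ΔS).
Allowed pairs: 3 of 15.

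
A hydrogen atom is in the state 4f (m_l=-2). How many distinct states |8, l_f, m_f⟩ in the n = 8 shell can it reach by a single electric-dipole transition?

E1 requires Δl = ±1, so l_f ∈ {2, 4}; with 0 ≤ l_f ≤ n_f−1 = 7, the allowed l_f values are {2, 4}.
For l_f = 2: m_f ∈ {m_i−1, m_i, m_i+1} ∩ [−2, 2] = {-2, -1} → 2 states.
For l_f = 4: m_f ∈ {m_i−1, m_i, m_i+1} ∩ [−4, 4] = {-3, -2, -1} → 3 states.
Total: 5.

5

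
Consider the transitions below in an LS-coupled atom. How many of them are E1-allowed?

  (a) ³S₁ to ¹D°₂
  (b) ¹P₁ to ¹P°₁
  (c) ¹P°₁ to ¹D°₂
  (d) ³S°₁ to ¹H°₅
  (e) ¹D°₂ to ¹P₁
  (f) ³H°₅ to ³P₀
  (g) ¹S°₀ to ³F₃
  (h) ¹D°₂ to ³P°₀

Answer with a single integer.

2

(a) forbidden (ΔS, ΔL fail)
(b) allowed
(c) forbidden (parity fails)
(d) forbidden (parity, ΔS, ΔL, ΔJ fail)
(e) allowed
(f) forbidden (ΔL, ΔJ fail)
(g) forbidden (ΔS, ΔL, ΔJ fail)
(h) forbidden (parity, ΔS, ΔJ fail)
Total allowed: 2 of 8.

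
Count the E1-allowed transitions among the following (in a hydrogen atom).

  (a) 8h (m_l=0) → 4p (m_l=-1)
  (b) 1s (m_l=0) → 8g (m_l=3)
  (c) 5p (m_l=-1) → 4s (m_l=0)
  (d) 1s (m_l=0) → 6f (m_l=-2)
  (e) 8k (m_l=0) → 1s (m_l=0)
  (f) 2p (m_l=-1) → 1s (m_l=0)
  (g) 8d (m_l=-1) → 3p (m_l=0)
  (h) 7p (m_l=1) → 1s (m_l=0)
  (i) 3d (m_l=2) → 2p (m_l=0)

(a) forbidden — Δl = -4 (E1 requires Δl = ±1)
(b) forbidden — Δl = +4 (E1 requires Δl = ±1); Δm_l = +3 (E1 requires Δm_l = 0, ±1)
(c) allowed
(d) forbidden — Δl = +3 (E1 requires Δl = ±1); Δm_l = -2 (E1 requires Δm_l = 0, ±1)
(e) forbidden — Δl = -7 (E1 requires Δl = ±1)
(f) allowed
(g) allowed
(h) allowed
(i) forbidden — Δm_l = -2 (E1 requires Δm_l = 0, ±1)
Total allowed: 4 of 9.

4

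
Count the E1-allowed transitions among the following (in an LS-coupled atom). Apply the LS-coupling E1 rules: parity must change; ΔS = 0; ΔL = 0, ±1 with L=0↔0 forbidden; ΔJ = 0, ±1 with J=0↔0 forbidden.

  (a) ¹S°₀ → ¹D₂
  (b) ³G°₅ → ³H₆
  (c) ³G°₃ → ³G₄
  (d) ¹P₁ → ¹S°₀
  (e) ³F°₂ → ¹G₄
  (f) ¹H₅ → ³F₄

(a) forbidden (ΔL, ΔJ fail)
(b) allowed
(c) allowed
(d) allowed
(e) forbidden (ΔS, ΔJ fail)
(f) forbidden (parity, ΔS, ΔL fail)
Total allowed: 3 of 6.

3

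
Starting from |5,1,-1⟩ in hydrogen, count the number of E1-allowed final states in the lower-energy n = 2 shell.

1

E1 requires Δl = ±1, so l_f ∈ {0, 2}; with 0 ≤ l_f ≤ n_f−1 = 1, the allowed l_f values are {0}.
For l_f = 0: m_f ∈ {m_i−1, m_i, m_i+1} ∩ [−0, 0] = {0} → 1 state.
Total: 1.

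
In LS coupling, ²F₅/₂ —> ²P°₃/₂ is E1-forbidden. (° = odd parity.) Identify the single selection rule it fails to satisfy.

the ΔL = 0, ±1 rule

ΔJ = 0, ±1 (not J=0↔0): J: 5/2 → 3/2, ΔJ = -1 — passes.
Parity must change: even → odd — passes.
ΔS = 0: S: 1/2 → 1/2 — passes.
ΔL = 0, ±1 (not L=0↔0): L: 3 → 1, ΔL = -2 — fails.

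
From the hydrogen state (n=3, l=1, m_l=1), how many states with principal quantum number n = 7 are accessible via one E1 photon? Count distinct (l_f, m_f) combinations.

4

E1 requires Δl = ±1, so l_f ∈ {0, 2}; with 0 ≤ l_f ≤ n_f−1 = 6, the allowed l_f values are {0, 2}.
For l_f = 0: m_f ∈ {m_i−1, m_i, m_i+1} ∩ [−0, 0] = {0} → 1 state.
For l_f = 2: m_f ∈ {m_i−1, m_i, m_i+1} ∩ [−2, 2] = {0, 1, 2} → 3 states.
Total: 4.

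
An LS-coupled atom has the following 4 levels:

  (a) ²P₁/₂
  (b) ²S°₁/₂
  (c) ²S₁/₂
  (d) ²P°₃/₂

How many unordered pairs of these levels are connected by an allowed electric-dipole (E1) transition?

3

(a)–(b): allowed.
(a)–(c): forbidden (parity).
(a)–(d): allowed.
(b)–(c): forbidden (ΔL).
(b)–(d): forbidden (parity).
(c)–(d): allowed.
Allowed pairs: 3 of 6.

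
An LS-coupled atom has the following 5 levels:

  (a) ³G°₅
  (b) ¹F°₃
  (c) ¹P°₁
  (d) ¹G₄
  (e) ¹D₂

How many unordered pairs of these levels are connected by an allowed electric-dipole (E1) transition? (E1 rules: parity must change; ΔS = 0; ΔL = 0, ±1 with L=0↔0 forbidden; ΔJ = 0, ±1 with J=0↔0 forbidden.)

(a)–(b): forbidden (parity, ΔS, ΔJ).
(a)–(c): forbidden (parity, ΔS, ΔL, ΔJ).
(a)–(d): forbidden (ΔS).
(a)–(e): forbidden (ΔS, ΔL, ΔJ).
(b)–(c): forbidden (parity, ΔL, ΔJ).
(b)–(d): allowed.
(b)–(e): allowed.
(c)–(d): forbidden (ΔL, ΔJ).
(c)–(e): allowed.
(d)–(e): forbidden (parity, ΔL, ΔJ).
Allowed pairs: 3 of 10.

3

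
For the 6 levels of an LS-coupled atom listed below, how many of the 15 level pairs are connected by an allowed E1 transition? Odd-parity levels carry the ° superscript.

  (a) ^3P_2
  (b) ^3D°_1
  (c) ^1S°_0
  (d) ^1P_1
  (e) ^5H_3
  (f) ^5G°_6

2

(a)–(b): allowed.
(a)–(c): forbidden (ΔS, ΔJ).
(a)–(d): forbidden (parity, ΔS).
(a)–(e): forbidden (parity, ΔS, ΔL).
(a)–(f): forbidden (ΔS, ΔL, ΔJ).
(b)–(c): forbidden (parity, ΔS, ΔL).
(b)–(d): forbidden (ΔS).
(b)–(e): forbidden (ΔS, ΔL, ΔJ).
(b)–(f): forbidden (parity, ΔS, ΔL, ΔJ).
(c)–(d): allowed.
(c)–(e): forbidden (ΔS, ΔL, ΔJ).
(c)–(f): forbidden (parity, ΔS, ΔL, ΔJ).
(d)–(e): forbidden (parity, ΔS, ΔL, ΔJ).
(d)–(f): forbidden (ΔS, ΔL, ΔJ).
(e)–(f): forbidden (ΔJ).
Allowed pairs: 2 of 15.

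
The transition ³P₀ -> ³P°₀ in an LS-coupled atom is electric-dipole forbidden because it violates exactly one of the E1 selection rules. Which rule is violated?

the J=0 ↔ J=0 exclusion

Parity must change: even → odd — passes.
ΔS = 0: S: 1 → 1 — passes.
ΔL = 0, ±1 (not L=0↔0): L: 1 → 1, ΔL = +0 — passes.
ΔJ = 0, ±1 (not J=0↔0): J: 0 → 0, ΔJ = +0 — fails.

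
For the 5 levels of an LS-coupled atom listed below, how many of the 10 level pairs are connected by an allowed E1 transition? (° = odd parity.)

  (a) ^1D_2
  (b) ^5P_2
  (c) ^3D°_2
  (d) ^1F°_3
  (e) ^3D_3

(a)–(b): forbidden (parity, ΔS).
(a)–(c): forbidden (ΔS).
(a)–(d): allowed.
(a)–(e): forbidden (parity, ΔS).
(b)–(c): forbidden (ΔS).
(b)–(d): forbidden (ΔS, ΔL).
(b)–(e): forbidden (parity, ΔS).
(c)–(d): forbidden (parity, ΔS).
(c)–(e): allowed.
(d)–(e): forbidden (ΔS).
Allowed pairs: 2 of 10.

2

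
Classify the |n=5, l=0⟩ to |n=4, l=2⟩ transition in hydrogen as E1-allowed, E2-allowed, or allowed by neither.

E2

Δl = 2 − 0 = +2; l_i + l_f = 2.
E1 (Δl = ±1): not satisfied.
E2 (Δl = 0,±2, l_i+l_f ≥ 2): satisfied.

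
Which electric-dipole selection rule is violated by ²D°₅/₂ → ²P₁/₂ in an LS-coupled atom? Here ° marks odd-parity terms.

Parity must change: odd → even — passes.
ΔS = 0: S: 1/2 → 1/2 — passes.
ΔL = 0, ±1 (not L=0↔0): L: 2 → 1, ΔL = -1 — passes.
ΔJ = 0, ±1 (not J=0↔0): J: 5/2 → 1/2, ΔJ = -2 — fails.

the ΔJ = 0, ±1 rule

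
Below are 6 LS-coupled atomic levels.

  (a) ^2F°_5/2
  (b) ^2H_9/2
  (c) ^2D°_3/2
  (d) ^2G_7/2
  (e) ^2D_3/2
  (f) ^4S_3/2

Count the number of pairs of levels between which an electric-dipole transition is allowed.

(a)–(b): forbidden (ΔL, ΔJ).
(a)–(c): forbidden (parity).
(a)–(d): allowed.
(a)–(e): allowed.
(a)–(f): forbidden (ΔS, ΔL).
(b)–(c): forbidden (ΔL, ΔJ).
(b)–(d): forbidden (parity).
(b)–(e): forbidden (parity, ΔL, ΔJ).
(b)–(f): forbidden (parity, ΔS, ΔL, ΔJ).
(c)–(d): forbidden (ΔL, ΔJ).
(c)–(e): allowed.
(c)–(f): forbidden (ΔS, ΔL).
(d)–(e): forbidden (parity, ΔL, ΔJ).
(d)–(f): forbidden (parity, ΔS, ΔL, ΔJ).
(e)–(f): forbidden (parity, ΔS, ΔL).
Allowed pairs: 3 of 15.

3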